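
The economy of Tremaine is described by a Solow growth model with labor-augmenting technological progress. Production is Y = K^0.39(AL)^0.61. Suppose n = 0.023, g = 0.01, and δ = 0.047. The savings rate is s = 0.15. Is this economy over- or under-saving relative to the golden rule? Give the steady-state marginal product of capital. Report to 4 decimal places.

n + g + δ = 0.023 + 0.01 + 0.047 = 0.08.
Steady-state k*: s·k^0.39 = 0.08·k gives k* = (0.15/0.08)^(1/0.61) ≈ 2.8025.
MPK = 0.39·2.8025^(-0.61) ≈ 0.2080.
MPK > n+g+δ = 0.08, so the economy is dynamically efficient (under-saving).

under-saving; MPK ≈ 0.2080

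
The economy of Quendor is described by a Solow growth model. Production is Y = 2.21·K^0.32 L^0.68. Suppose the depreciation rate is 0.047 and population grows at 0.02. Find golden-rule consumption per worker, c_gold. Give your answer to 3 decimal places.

c_gold ≈ 4.555

The effective depreciation rate is n + δ = 0.02 + 0.047 = 0.067.
At the golden rule the marginal product of capital equals n+δ: 0.32·2.21·k^(0.32−1) = 0.067. Solving, k_gold = (0.32·2.21/0.067)^(1/0.68) ≈ 31.9963.
y_gold = 2.21·31.9963^0.32 ≈ 6.6992.
c_gold = y_gold − (n+δ)·k_gold = 6.6992 − 0.067·31.9963 ≈ 4.5555.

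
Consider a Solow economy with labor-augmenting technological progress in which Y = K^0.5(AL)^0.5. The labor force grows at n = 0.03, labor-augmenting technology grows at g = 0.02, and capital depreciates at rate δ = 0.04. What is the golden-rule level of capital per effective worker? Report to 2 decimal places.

n + g + δ = 0.03 + 0.02 + 0.04 = 0.09.
Setting f'(k) = n+g+δ gives 0.5·k^(0.5−1) = 0.09, hence k_gold = (0.5/0.09)^(1/0.5) ≈ 30.8642.

k_gold ≈ 30.86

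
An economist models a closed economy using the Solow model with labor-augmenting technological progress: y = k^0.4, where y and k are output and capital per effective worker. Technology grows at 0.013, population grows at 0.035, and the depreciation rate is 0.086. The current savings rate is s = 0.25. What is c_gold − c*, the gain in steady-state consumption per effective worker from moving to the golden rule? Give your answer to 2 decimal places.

Δc ≈ 0.11

Break-even investment rate: n + g + δ = 0.035 + 0.013 + 0.086 = 0.134.
Current steady state (s = 0.25): k* = (0.25/0.134)^(1/0.6) ≈ 2.8274, y* = 2.8274^0.4 ≈ 1.5155, c* = (1−0.25)·1.5155 ≈ 1.1366.
Golden rule sets MPK = n+g+δ: 0.4·k^(0.4−1) = 0.134, so k_gold = (0.4/0.134)^(1/0.6) ≈ 6.1886.
y_gold = 6.1886^0.4 ≈ 2.0732, c_gold = y_gold − 0.134·k_gold ≈ 1.2439.
Gain: Δc = 1.2439 − 1.1366 ≈ 0.1073.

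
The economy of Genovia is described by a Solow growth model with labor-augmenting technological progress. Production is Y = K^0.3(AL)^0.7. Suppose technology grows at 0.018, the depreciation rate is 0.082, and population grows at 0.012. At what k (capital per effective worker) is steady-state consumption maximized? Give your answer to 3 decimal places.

Break-even investment rate: n + g + δ = 0.012 + 0.018 + 0.082 = 0.112.
Setting f'(k) = n+g+δ gives 0.3·k^(0.3−1) = 0.112, hence k_gold = (0.3/0.112)^(1/0.7) ≈ 4.0859.

k_gold ≈ 4.086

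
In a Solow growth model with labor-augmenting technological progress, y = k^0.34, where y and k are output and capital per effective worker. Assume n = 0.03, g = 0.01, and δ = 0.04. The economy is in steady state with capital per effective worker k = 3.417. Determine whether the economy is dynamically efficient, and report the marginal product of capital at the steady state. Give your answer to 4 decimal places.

dynamically efficient; MPK ≈ 0.1511

Break-even investment rate: n + g + δ = 0.03 + 0.01 + 0.04 = 0.08.
MPK = 0.34·k^(0.34−1) = 0.34·3.417^(-0.66) ≈ 0.1511.
MPK > 0.08, so the economy is dynamically efficient (under-saving).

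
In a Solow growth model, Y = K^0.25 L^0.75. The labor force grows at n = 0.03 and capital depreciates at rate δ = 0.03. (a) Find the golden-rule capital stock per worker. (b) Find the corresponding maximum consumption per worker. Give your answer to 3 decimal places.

(a) k_gold ≈ 6.705; (b) c_gold ≈ 1.207

n + δ = 0.03 + 0.03 = 0.06.
Golden rule sets MPK = n+δ: 0.25·k^(0.25−1) = 0.06, so k_gold = (0.25/0.06)^(1/0.75) ≈ 6.7048.
y_gold = 6.7048^0.25 ≈ 1.6091; c_gold = y_gold − 0.06·k_gold ≈ 1.2069.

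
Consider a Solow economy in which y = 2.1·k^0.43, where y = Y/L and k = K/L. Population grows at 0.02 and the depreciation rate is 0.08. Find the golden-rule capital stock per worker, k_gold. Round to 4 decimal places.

k_gold ≈ 47.4947

n + δ = 0.02 + 0.08 = 0.1.
Maximizing c = f(k) − (n+δ)·k gives f'(k) = n+δ, i.e. 0.43·2.1·k^(0.43−1) = 0.1, so k_gold = (0.43·2.1/0.1)^(1/0.57) ≈ 47.4947.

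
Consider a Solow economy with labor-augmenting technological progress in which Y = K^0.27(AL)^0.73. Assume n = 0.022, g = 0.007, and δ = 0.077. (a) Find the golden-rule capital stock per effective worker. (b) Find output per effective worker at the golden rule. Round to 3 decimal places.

Capital per effective worker breaks even when investment replaces (n + g + δ)·k; here n + g + δ = 0.106.
Golden rule sets MPK = n+g+δ: 0.27·k^(0.27−1) = 0.106, so k_gold = (0.27/0.106)^(1/0.73) ≈ 3.5995.
y_gold = 3.5995^0.27 ≈ 1.4131.

(a) k_gold ≈ 3.600; (b) y_gold ≈ 1.413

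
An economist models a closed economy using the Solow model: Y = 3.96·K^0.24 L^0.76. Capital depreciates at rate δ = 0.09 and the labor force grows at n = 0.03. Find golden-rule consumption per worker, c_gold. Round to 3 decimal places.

c_gold ≈ 5.785

n + δ = 0.03 + 0.09 = 0.12.
Setting f'(k) = n+δ gives 0.24·3.96·k^(0.24−1) = 0.12, hence k_gold = (0.24·3.96/0.12)^(1/0.76) ≈ 15.2242.
y_gold = 3.96·15.2242^0.24 ≈ 7.6121.
c_gold = y_gold − (n+δ)·k_gold = 7.6121 − 0.12·15.2242 ≈ 5.7852.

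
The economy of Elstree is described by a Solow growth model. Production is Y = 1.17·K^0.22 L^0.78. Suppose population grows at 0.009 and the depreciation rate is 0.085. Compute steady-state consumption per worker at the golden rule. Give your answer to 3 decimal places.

c_gold ≈ 1.212

Break-even investment rate: n + δ = 0.009 + 0.085 = 0.094.
Maximizing c = f(k) − (n+δ)·k gives f'(k) = n+δ, i.e. 0.22·1.17·k^(0.22−1) = 0.094, so k_gold = (0.22·1.17/0.094)^(1/0.78) ≈ 3.6381.
y_gold = 1.17·3.6381^0.22 ≈ 1.5545.
c_gold = y_gold − (n+δ)·k_gold = 1.5545 − 0.094·3.6381 ≈ 1.2125.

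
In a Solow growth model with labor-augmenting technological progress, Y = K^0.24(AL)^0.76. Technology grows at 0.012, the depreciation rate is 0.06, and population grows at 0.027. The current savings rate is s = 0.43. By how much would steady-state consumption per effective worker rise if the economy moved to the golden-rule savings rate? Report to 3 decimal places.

Break-even investment rate: n + g + δ = 0.027 + 0.012 + 0.06 = 0.099.
Current steady state (s = 0.43): k* = (0.43/0.099)^(1/0.76) ≈ 6.9064, y* = 6.9064^0.24 ≈ 1.5901, c* = (1−0.43)·1.5901 ≈ 0.9063.
Setting f'(k) = n+g+δ gives 0.24·k^(0.24−1) = 0.099, hence k_gold = (0.24/0.099)^(1/0.76) ≈ 3.2064.
y_gold = 3.2064^0.24 ≈ 1.3227, c_gold = y_gold − 0.099·k_gold ≈ 1.0052.
Gain: Δc = 1.0052 − 0.9063 ≈ 0.0989.

Δc ≈ 0.099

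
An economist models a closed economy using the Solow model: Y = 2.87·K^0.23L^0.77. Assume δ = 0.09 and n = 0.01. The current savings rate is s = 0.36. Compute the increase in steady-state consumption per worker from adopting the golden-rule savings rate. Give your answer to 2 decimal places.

Δc ≈ 0.19

Break-even investment rate: n + δ = 0.01 + 0.09 = 0.1.
Current steady state (s = 0.36): k* = (0.36·2.87/0.1)^(1/0.77) ≈ 20.7550, y* = 2.87·20.7550^0.23 ≈ 5.7653, c* = (1−0.36)·5.7653 ≈ 3.6898.
Golden rule sets MPK = n+δ: 0.23·2.87·k^(0.23−1) = 0.1, so k_gold = (0.23·2.87/0.1)^(1/0.77) ≈ 11.5992.
y_gold = 2.87·11.5992^0.23 ≈ 5.0431, c_gold = y_gold − 0.1·k_gold ≈ 3.8832.
Gain: Δc = 3.8832 − 3.6898 ≈ 0.1934.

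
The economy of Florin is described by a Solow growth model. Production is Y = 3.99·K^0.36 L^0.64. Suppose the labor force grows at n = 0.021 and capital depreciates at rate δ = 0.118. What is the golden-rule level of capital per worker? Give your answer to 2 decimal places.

Capital per worker breaks even when investment replaces (n + δ)·k; here n + δ = 0.139.
At the golden rule the marginal product of capital equals n+δ: 0.36·3.99·k^(0.36−1) = 0.139. Solving, k_gold = (0.36·3.99/0.139)^(1/0.64) ≈ 38.4399.

k_gold ≈ 38.44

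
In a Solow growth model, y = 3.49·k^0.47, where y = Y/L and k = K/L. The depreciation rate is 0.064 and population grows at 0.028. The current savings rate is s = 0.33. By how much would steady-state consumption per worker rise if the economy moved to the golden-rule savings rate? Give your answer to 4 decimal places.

n + δ = 0.028 + 0.064 = 0.092.
Current steady state (s = 0.33): k* = (0.33·3.49/0.092)^(1/0.53) ≈ 117.7205, y* = 3.49·117.7205^0.47 ≈ 32.8190, c* = (1−0.33)·32.8190 ≈ 21.9888.
Maximizing c = f(k) − (n+δ)·k gives f'(k) = n+δ, i.e. 0.47·3.49·k^(0.47−1) = 0.092, so k_gold = (0.47·3.49/0.092)^(1/0.53) ≈ 229.4209.
y_gold = 3.49·229.4209^0.47 ≈ 44.9079, c_gold = y_gold − 0.092·k_gold ≈ 23.8012.
Gain: Δc = 23.8012 − 21.9888 ≈ 1.8124.

Δc ≈ 1.8124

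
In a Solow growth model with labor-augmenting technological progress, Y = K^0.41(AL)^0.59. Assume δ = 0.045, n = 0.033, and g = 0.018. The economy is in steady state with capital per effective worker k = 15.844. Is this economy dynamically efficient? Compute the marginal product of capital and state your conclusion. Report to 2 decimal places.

dynamically inefficient; MPK ≈ 0.08

Break-even investment rate: n + g + δ = 0.033 + 0.018 + 0.045 = 0.096.
MPK = 0.41·k^(0.41−1) = 0.41·15.844^(-0.59) ≈ 0.0803.
MPK < 0.096, so the economy is dynamically inefficient (over-saving).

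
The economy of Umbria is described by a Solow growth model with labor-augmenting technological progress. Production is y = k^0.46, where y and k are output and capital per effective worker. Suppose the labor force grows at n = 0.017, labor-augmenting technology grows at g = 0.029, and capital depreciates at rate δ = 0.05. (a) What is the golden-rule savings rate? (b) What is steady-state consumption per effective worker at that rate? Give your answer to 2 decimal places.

(a) s_gold = 0.46; (b) c_gold ≈ 2.05

n + g + δ = 0.017 + 0.029 + 0.05 = 0.096.
For Cobb-Douglas, s_gold equals capital's share: s_gold = 0.46.
Setting f'(k) = n+g+δ gives 0.46·k^(0.46−1) = 0.096, hence k_gold = (0.46/0.096)^(1/0.54) ≈ 18.2037.
y_gold = 18.2037^0.46 ≈ 3.7990; c_gold = (1−0.46)·y_gold ≈ 2.0515.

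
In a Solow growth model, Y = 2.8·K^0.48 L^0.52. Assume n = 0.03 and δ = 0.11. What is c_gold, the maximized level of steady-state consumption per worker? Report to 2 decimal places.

c_gold ≈ 11.75

Capital per worker breaks even when investment replaces (n + δ)·k; here n + δ = 0.14.
At the golden rule the marginal product of capital equals n+δ: 0.48·2.8·k^(0.48−1) = 0.14. Solving, k_gold = (0.48·2.8/0.14)^(1/0.52) ≈ 77.4432.
y_gold = 2.8·77.4432^0.48 ≈ 22.5876.
c_gold = y_gold − (n+δ)·k_gold = 22.5876 − 0.14·77.4432 ≈ 11.7455.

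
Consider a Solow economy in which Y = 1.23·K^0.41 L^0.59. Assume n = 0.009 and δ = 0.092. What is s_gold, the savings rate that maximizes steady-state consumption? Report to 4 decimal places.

s_gold = 0.4100

The effective depreciation rate is n + δ = 0.009 + 0.092 = 0.101.
At the golden rule MPK = n+δ, and in any Cobb-Douglas steady state s = (n+δ)·k/y = MPK·k/y = capital's share 0.41.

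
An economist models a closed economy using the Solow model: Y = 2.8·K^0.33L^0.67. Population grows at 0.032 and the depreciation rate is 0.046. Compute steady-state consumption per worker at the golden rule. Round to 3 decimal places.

Capital per worker breaks even when investment replaces (n + δ)·k; here n + δ = 0.078.
Maximizing c = f(k) − (n+δ)·k gives f'(k) = n+δ, i.e. 0.33·2.8·k^(0.33−1) = 0.078, so k_gold = (0.33·2.8/0.078)^(1/0.67) ≈ 40.0271.
y_gold = 2.8·40.0271^0.33 ≈ 9.4610.
c_gold = y_gold − (n+δ)·k_gold = 9.4610 − 0.078·40.0271 ≈ 6.3388.

c_gold ≈ 6.339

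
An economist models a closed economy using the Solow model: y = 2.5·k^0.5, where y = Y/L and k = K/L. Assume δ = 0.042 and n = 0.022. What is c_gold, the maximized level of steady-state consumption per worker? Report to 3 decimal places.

n + δ = 0.022 + 0.042 = 0.064.
At the golden rule the marginal product of capital equals n+δ: 0.5·2.5·k^(0.5−1) = 0.064. Solving, k_gold = (0.5·2.5/0.064)^(1/0.5) ≈ 381.4697.
y_gold = 2.5·381.4697^0.5 ≈ 48.8281.
c_gold = y_gold − (n+δ)·k_gold = 48.8281 − 0.064·381.4697 ≈ 24.4141.

c_gold ≈ 24.414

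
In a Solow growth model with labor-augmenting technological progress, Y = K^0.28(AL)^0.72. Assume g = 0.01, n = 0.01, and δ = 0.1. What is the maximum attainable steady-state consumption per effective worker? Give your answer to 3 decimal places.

c_gold ≈ 1.001

Capital per effective worker breaks even when investment replaces (n + g + δ)·k; here n + g + δ = 0.12.
At the golden rule the marginal product of capital equals n+g+δ: 0.28·k^(0.28−1) = 0.12. Solving, k_gold = (0.28/0.12)^(1/0.72) ≈ 3.2440.
y_gold = 3.2440^0.28 ≈ 1.3903.
c_gold = y_gold − (n+g+δ)·k_gold = 1.3903 − 0.12·3.2440 ≈ 1.0010.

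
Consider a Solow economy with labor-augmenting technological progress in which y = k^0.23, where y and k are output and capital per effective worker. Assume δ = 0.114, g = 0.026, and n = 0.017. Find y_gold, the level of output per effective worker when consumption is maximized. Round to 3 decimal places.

y_gold ≈ 1.121

Capital per effective worker breaks even when investment replaces (n + g + δ)·k; here n + g + δ = 0.157.
At the golden rule the marginal product of capital equals n+g+δ: 0.23·k^(0.23−1) = 0.157. Solving, k_gold = (0.23/0.157)^(1/0.77) ≈ 1.6420.
Output: y_gold = k_gold^0.23 = 1.6420^0.23 ≈ 1.1208.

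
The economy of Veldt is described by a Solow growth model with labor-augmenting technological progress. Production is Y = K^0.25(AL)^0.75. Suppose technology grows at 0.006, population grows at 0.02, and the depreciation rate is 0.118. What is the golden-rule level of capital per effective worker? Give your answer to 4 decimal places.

n + g + δ = 0.02 + 0.006 + 0.118 = 0.144.
Maximizing c = f(k) − (n+g+δ)·k gives f'(k) = n+g+δ, i.e. 0.25·k^(0.25−1) = 0.144, so k_gold = (0.25/0.144)^(1/0.75) ≈ 2.0866.

k_gold ≈ 2.0866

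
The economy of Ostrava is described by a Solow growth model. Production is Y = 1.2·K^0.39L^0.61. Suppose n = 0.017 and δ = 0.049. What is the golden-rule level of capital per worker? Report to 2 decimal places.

k_gold ≈ 24.81

n + δ = 0.017 + 0.049 = 0.066.
At the golden rule the marginal product of capital equals n+δ: 0.39·1.2·k^(0.39−1) = 0.066. Solving, k_gold = (0.39·1.2/0.066)^(1/0.61) ≈ 24.8081.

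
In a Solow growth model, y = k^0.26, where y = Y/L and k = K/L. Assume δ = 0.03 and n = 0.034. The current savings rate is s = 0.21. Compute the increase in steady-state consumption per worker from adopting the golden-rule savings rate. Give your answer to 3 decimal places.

n + δ = 0.034 + 0.03 = 0.064.
Current steady state (s = 0.21): k* = (0.21/0.064)^(1/0.74) ≈ 4.9814, y* = 4.9814^0.26 ≈ 1.5181, c* = (1−0.21)·1.5181 ≈ 1.1993.
Maximizing c = f(k) − (n+δ)·k gives f'(k) = n+δ, i.e. 0.26·k^(0.26−1) = 0.064, so k_gold = (0.26/0.064)^(1/0.74) ≈ 6.6480.
y_gold = 6.6480^0.26 ≈ 1.6364, c_gold = y_gold − 0.064·k_gold ≈ 1.2110.
Gain: Δc = 1.2110 − 1.1993 ≈ 0.0116.

Δc ≈ 0.012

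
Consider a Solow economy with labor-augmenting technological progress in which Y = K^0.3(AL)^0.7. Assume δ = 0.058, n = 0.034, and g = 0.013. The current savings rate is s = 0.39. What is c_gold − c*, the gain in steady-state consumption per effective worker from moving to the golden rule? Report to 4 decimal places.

The effective depreciation rate is n + g + δ = 0.034 + 0.013 + 0.058 = 0.105.
Current steady state (s = 0.39): k* = (0.39/0.105)^(1/0.7) ≈ 6.5179, y* = 6.5179^0.3 ≈ 1.7548, c* = (1−0.39)·1.7548 ≈ 1.0704.
Golden rule sets MPK = n+g+δ: 0.3·k^(0.3−1) = 0.105, so k_gold = (0.3/0.105)^(1/0.7) ≈ 4.4806.
y_gold = 4.4806^0.3 ≈ 1.5682, c_gold = y_gold − 0.105·k_gold ≈ 1.0977.
Gain: Δc = 1.0977 − 1.0704 ≈ 0.0273.

Δc ≈ 0.0273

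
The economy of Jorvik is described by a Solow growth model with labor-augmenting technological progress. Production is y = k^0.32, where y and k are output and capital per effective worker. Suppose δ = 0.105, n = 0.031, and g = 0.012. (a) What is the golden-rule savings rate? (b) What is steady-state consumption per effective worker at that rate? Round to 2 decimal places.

(a) s_gold = 0.32; (b) c_gold ≈ 0.98

Break-even investment rate: n + g + δ = 0.031 + 0.012 + 0.105 = 0.148.
For Cobb-Douglas, s_gold equals capital's share: s_gold = 0.32.
At the golden rule the marginal product of capital equals n+g+δ: 0.32·k^(0.32−1) = 0.148. Solving, k_gold = (0.32/0.148)^(1/0.68) ≈ 3.1080.
y_gold = 3.1080^0.32 ≈ 1.4375; c_gold = (1−0.32)·y_gold ≈ 0.9775.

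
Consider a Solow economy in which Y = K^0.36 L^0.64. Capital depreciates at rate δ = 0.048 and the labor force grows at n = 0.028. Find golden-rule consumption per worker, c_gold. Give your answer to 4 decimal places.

c_gold ≈ 1.5351

Break-even investment rate: n + δ = 0.028 + 0.048 = 0.076.
Maximizing c = f(k) − (n+δ)·k gives f'(k) = n+δ, i.e. 0.36·k^(0.36−1) = 0.076, so k_gold = (0.36/0.076)^(1/0.64) ≈ 11.3619.
y_gold = 11.3619^0.36 ≈ 2.3986.
c_gold = y_gold − (n+δ)·k_gold = 2.3986 − 0.076·11.3619 ≈ 1.5351.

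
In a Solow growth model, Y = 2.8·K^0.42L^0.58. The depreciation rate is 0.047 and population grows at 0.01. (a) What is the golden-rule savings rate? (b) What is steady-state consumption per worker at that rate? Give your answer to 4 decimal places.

(a) s_gold = 0.4200; (b) c_gold ≈ 14.5375

The effective depreciation rate is n + δ = 0.01 + 0.047 = 0.057.
For Cobb-Douglas, s_gold equals capital's share: s_gold = 0.42.
At the golden rule the marginal product of capital equals n+δ: 0.42·2.8·k^(0.42−1) = 0.057. Solving, k_gold = (0.42·2.8/0.057)^(1/0.58) ≈ 184.6866.
y_gold = 2.8·184.6866^0.42 ≈ 25.0646; c_gold = (1−0.42)·y_gold ≈ 14.5375.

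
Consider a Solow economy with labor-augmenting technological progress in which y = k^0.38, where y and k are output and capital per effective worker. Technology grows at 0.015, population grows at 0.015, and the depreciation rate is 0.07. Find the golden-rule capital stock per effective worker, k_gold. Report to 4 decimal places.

k_gold ≈ 8.6126

n + g + δ = 0.015 + 0.015 + 0.07 = 0.1.
Maximizing c = f(k) − (n+g+δ)·k gives f'(k) = n+g+δ, i.e. 0.38·k^(0.38−1) = 0.1, so k_gold = (0.38/0.1)^(1/0.62) ≈ 8.6126.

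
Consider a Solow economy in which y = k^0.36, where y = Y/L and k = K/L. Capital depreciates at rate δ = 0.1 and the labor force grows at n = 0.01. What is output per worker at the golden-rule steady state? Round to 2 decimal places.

y_gold ≈ 1.95

n + δ = 0.01 + 0.1 = 0.11.
Setting f'(k) = n+δ gives 0.36·k^(0.36−1) = 0.11, hence k_gold = (0.36/0.11)^(1/0.64) ≈ 6.3760.
Output: y_gold = k_gold^0.36 = 6.3760^0.36 ≈ 1.9482.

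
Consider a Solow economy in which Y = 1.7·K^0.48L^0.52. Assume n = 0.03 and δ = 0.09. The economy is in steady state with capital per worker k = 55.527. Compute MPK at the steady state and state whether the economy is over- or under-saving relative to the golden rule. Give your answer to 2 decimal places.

The effective depreciation rate is n + δ = 0.03 + 0.09 = 0.12.
MPK = 0.48·1.7·k^(0.48−1) = 0.48·1.7·55.527^(-0.52) ≈ 0.1011.
MPK < 0.12, so the economy is dynamically inefficient (over-saving).

over-saving; MPK ≈ 0.10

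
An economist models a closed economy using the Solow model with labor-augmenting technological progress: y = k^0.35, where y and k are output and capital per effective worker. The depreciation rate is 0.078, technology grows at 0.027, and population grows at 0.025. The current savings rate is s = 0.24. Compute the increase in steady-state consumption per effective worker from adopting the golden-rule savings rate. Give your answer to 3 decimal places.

n + g + δ = 0.025 + 0.027 + 0.078 = 0.13.
Current steady state (s = 0.24): k* = (0.24/0.13)^(1/0.65) ≈ 2.5683, y* = 2.5683^0.35 ≈ 1.3912, c* = (1−0.24)·1.3912 ≈ 1.0573.
At the golden rule the marginal product of capital equals n+g+δ: 0.35·k^(0.35−1) = 0.13. Solving, k_gold = (0.35/0.13)^(1/0.65) ≈ 4.5891.
y_gold = 4.5891^0.35 ≈ 1.7045, c_gold = y_gold − 0.13·k_gold ≈ 1.1079.
Gain: Δc = 1.1079 − 1.0573 ≈ 0.0507.

Δc ≈ 0.051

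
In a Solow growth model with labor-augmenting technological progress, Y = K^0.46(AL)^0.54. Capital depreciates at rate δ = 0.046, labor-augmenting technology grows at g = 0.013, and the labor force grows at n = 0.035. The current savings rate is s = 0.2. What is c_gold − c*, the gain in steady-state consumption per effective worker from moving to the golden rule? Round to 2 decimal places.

Break-even investment rate: n + g + δ = 0.035 + 0.013 + 0.046 = 0.094.
Current steady state (s = 0.2): k* = (0.2/0.094)^(1/0.54) ≈ 4.0479, y* = 4.0479^0.46 ≈ 1.9025, c* = (1−0.2)·1.9025 ≈ 1.5220.
Golden rule sets MPK = n+g+δ: 0.46·k^(0.46−1) = 0.094, so k_gold = (0.46/0.094)^(1/0.54) ≈ 18.9275.
y_gold = 18.9275^0.46 ≈ 3.8678, c_gold = y_gold − 0.094·k_gold ≈ 2.0886.
Gain: Δc = 2.0886 − 1.5220 ≈ 0.5666.

Δc ≈ 0.57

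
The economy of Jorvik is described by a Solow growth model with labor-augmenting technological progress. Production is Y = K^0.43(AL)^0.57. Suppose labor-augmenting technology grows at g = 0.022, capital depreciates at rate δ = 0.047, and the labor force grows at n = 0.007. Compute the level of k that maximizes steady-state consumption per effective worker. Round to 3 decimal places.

The effective depreciation rate is n + g + δ = 0.007 + 0.022 + 0.047 = 0.076.
Setting f'(k) = n+g+δ gives 0.43·k^(0.43−1) = 0.076, hence k_gold = (0.43/0.076)^(1/0.57) ≈ 20.9145.

k_gold ≈ 20.914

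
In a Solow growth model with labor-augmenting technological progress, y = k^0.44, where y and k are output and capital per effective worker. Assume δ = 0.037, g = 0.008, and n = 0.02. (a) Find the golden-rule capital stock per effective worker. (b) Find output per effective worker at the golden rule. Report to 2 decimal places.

Break-even investment rate: n + g + δ = 0.02 + 0.008 + 0.037 = 0.065.
Setting f'(k) = n+g+δ gives 0.44·k^(0.44−1) = 0.065, hence k_gold = (0.44/0.065)^(1/0.56) ≈ 30.4163.
y_gold = 30.4163^0.44 ≈ 4.4933.

(a) k_gold ≈ 30.42; (b) y_gold ≈ 4.49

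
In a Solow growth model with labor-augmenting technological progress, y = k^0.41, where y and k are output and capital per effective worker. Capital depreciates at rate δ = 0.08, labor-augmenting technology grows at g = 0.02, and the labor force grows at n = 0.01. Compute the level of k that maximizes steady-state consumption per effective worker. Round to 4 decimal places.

Capital per effective worker breaks even when investment replaces (n + g + δ)·k; here n + g + δ = 0.11.
Golden rule sets MPK = n+g+δ: 0.41·k^(0.41−1) = 0.11, so k_gold = (0.41/0.11)^(1/0.59) ≈ 9.2995.

k_gold ≈ 9.2995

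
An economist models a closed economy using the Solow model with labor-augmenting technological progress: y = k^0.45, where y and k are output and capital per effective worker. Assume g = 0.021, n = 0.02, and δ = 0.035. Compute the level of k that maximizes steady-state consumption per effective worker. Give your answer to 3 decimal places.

n + g + δ = 0.02 + 0.021 + 0.035 = 0.076.
Setting f'(k) = n+g+δ gives 0.45·k^(0.45−1) = 0.076, hence k_gold = (0.45/0.076)^(1/0.55) ≈ 25.3724.

k_gold ≈ 25.372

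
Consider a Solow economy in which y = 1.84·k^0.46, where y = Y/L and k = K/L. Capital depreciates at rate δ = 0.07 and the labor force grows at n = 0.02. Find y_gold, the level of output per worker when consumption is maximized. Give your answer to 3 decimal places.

y_gold ≈ 12.415

The effective depreciation rate is n + δ = 0.02 + 0.07 = 0.09.
Maximizing c = f(k) − (n+δ)·k gives f'(k) = n+δ, i.e. 0.46·1.84·k^(0.46−1) = 0.09, so k_gold = (0.46·1.84/0.09)^(1/0.54) ≈ 63.4554.
Output: y_gold = 1.84·k_gold^0.46 = 1.84·63.4554^0.46 ≈ 12.4152.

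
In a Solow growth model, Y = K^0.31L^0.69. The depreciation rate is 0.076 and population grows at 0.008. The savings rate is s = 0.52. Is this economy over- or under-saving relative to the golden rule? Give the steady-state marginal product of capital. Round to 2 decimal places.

Capital per worker breaks even when investment replaces (n + δ)·k; here n + δ = 0.084.
Steady-state k*: s·k^0.31 = 0.084·k gives k* = (0.52/0.084)^(1/0.69) ≈ 14.0419.
MPK = 0.31·14.0419^(-0.69) ≈ 0.0501.
MPK < n+δ = 0.084, so the economy is dynamically inefficient (over-saving).

over-saving; MPK ≈ 0.05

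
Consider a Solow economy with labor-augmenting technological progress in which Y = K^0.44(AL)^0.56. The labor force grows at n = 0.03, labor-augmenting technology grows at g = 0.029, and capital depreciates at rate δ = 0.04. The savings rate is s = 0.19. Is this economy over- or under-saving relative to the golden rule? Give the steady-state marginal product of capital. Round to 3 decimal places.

under-saving; MPK ≈ 0.229

Capital per effective worker breaks even when investment replaces (n + g + δ)·k; here n + g + δ = 0.099.
Steady-state k*: s·k^0.44 = 0.099·k gives k* = (0.19/0.099)^(1/0.56) ≈ 3.2031.
MPK = 0.44·3.2031^(-0.56) ≈ 0.2293.
MPK > n+g+δ = 0.099, so the economy is dynamically efficient (under-saving).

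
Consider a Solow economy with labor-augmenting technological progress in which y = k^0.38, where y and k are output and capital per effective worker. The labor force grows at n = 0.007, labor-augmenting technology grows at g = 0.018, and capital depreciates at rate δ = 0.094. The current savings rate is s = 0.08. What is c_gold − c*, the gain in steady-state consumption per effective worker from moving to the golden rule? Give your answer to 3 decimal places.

The effective depreciation rate is n + g + δ = 0.007 + 0.018 + 0.094 = 0.119.
Current steady state (s = 0.08): k* = (0.08/0.119)^(1/0.62) ≈ 0.5270, y* = 0.5270^0.38 ≈ 0.7840, c* = (1−0.08)·0.7840 ≈ 0.7213.
Maximizing c = f(k) − (n+g+δ)·k gives f'(k) = n+g+δ, i.e. 0.38·k^(0.38−1) = 0.119, so k_gold = (0.38/0.119)^(1/0.62) ≈ 6.5056.
y_gold = 6.5056^0.38 ≈ 2.0373, c_gold = y_gold − 0.119·k_gold ≈ 1.2631.
Gain: Δc = 1.2631 − 0.7213 ≈ 0.5419.

Δc ≈ 0.542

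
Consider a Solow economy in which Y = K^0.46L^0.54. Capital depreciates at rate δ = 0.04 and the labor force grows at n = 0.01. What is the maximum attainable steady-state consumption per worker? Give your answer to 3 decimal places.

n + δ = 0.01 + 0.04 = 0.05.
Golden rule sets MPK = n+δ: 0.46·k^(0.46−1) = 0.05, so k_gold = (0.46/0.05)^(1/0.54) ≈ 60.9245.
y_gold = 60.9245^0.46 ≈ 6.6222.
c_gold = y_gold − (n+δ)·k_gold = 6.6222 − 0.05·60.9245 ≈ 3.5760.

c_gold ≈ 3.576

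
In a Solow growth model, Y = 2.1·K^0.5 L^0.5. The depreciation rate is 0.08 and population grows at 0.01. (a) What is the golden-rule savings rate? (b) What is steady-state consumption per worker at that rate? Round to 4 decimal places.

(a) s_gold = 0.5000; (b) c_gold ≈ 12.2500

Break-even investment rate: n + δ = 0.01 + 0.08 = 0.09.
For Cobb-Douglas, s_gold equals capital's share: s_gold = 0.5.
Setting f'(k) = n+δ gives 0.5·2.1·k^(0.5−1) = 0.09, hence k_gold = (0.5·2.1/0.09)^(1/0.5) ≈ 136.1111.
y_gold = 2.1·136.1111^0.5 ≈ 24.5000; c_gold = (1−0.5)·y_gold ≈ 12.2500.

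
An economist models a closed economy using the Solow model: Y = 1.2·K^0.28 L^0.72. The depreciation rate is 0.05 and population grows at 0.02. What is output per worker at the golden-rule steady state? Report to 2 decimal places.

y_gold ≈ 2.21

Capital per worker breaks even when investment replaces (n + δ)·k; here n + δ = 0.07.
Maximizing c = f(k) − (n+δ)·k gives f'(k) = n+δ, i.e. 0.28·1.2·k^(0.28−1) = 0.07, so k_gold = (0.28·1.2/0.07)^(1/0.72) ≈ 8.8342.
Output: y_gold = 1.2·k_gold^0.28 = 1.2·8.8342^0.28 ≈ 2.2086.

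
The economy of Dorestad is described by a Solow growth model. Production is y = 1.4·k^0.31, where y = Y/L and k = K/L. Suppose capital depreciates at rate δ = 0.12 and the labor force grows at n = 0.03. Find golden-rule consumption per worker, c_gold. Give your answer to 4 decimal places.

Capital per worker breaks even when investment replaces (n + δ)·k; here n + δ = 0.15.
Golden rule sets MPK = n+δ: 0.31·1.4·k^(0.31−1) = 0.15, so k_gold = (0.31·1.4/0.15)^(1/0.69) ≈ 4.6633.
y_gold = 1.4·4.6633^0.31 ≈ 2.2564.
c_gold = y_gold − (n+δ)·k_gold = 2.2564 − 0.15·4.6633 ≈ 1.5569.

c_gold ≈ 1.5569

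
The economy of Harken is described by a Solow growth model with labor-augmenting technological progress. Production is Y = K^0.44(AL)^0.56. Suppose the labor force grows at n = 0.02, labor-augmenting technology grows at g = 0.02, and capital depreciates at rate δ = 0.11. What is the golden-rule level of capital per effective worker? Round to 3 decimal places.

k_gold ≈ 6.832

n + g + δ = 0.02 + 0.02 + 0.11 = 0.15.
Golden rule sets MPK = n+g+δ: 0.44·k^(0.44−1) = 0.15, so k_gold = (0.44/0.15)^(1/0.56) ≈ 6.8324.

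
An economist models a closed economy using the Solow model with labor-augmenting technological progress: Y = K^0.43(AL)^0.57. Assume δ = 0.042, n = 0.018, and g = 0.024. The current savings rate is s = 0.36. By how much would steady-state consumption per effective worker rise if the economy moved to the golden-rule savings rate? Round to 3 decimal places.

Capital per effective worker breaks even when investment replaces (n + g + δ)·k; here n + g + δ = 0.084.
Current steady state (s = 0.36): k* = (0.36/0.084)^(1/0.57) ≈ 12.8473, y* = 12.8473^0.43 ≈ 2.9977, c* = (1−0.36)·2.9977 ≈ 1.9185.
Setting f'(k) = n+g+δ gives 0.43·k^(0.43−1) = 0.084, hence k_gold = (0.43/0.084)^(1/0.57) ≈ 17.5465.
y_gold = 17.5465^0.43 ≈ 3.4277, c_gold = y_gold − 0.084·k_gold ≈ 1.9538.
Gain: Δc = 1.9538 − 1.9185 ≈ 0.0353.

Δc ≈ 0.035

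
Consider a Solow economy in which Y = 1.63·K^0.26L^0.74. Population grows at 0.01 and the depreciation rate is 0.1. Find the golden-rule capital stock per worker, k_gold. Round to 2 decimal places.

k_gold ≈ 6.19

Break-even investment rate: n + δ = 0.01 + 0.1 = 0.11.
Maximizing c = f(k) − (n+δ)·k gives f'(k) = n+δ, i.e. 0.26·1.63·k^(0.26−1) = 0.11, so k_gold = (0.26·1.63/0.11)^(1/0.74) ≈ 6.1884.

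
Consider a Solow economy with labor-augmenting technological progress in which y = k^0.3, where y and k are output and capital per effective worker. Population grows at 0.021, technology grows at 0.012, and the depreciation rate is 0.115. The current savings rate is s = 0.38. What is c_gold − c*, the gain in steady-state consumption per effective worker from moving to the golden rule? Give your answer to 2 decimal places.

Capital per effective worker breaks even when investment replaces (n + g + δ)·k; here n + g + δ = 0.148.
Current steady state (s = 0.38): k* = (0.38/0.148)^(1/0.7) ≈ 3.8462, y* = 3.8462^0.3 ≈ 1.4980, c* = (1−0.38)·1.4980 ≈ 0.9288.
At the golden rule the marginal product of capital equals n+g+δ: 0.3·k^(0.3−1) = 0.148. Solving, k_gold = (0.3/0.148)^(1/0.7) ≈ 2.7439.
y_gold = 2.7439^0.3 ≈ 1.3537, c_gold = y_gold − 0.148·k_gold ≈ 0.9476.
Gain: Δc = 0.9476 − 0.9288 ≈ 0.0188.

Δc ≈ 0.02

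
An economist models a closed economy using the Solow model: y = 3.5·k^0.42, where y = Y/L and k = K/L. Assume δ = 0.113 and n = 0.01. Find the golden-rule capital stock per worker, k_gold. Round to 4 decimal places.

k_gold ≈ 72.0456

Capital per worker breaks even when investment replaces (n + δ)·k; here n + δ = 0.123.
Setting f'(k) = n+δ gives 0.42·3.5·k^(0.42−1) = 0.123, hence k_gold = (0.42·3.5/0.123)^(1/0.58) ≈ 72.0456.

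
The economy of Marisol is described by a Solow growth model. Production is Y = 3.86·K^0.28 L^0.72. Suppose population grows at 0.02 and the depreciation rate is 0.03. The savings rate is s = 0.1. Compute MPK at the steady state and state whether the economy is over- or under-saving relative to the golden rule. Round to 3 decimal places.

Break-even investment rate: n + δ = 0.02 + 0.03 = 0.05.
Steady-state k*: s·A·k^0.28 = 0.05·k gives k* = (0.1·3.86/0.05)^(1/0.72) ≈ 17.0924.
MPK = 0.28·3.86·17.0924^(-0.72) ≈ 0.1400.
MPK > n+δ = 0.05, so the economy is dynamically efficient (under-saving).

under-saving; MPK ≈ 0.140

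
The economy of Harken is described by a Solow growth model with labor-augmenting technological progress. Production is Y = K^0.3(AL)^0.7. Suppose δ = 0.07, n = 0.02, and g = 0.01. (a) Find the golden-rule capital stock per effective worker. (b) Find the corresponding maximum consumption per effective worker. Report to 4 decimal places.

n + g + δ = 0.02 + 0.01 + 0.07 = 0.1.
Golden rule sets MPK = n+g+δ: 0.3·k^(0.3−1) = 0.1, so k_gold = (0.3/0.1)^(1/0.7) ≈ 4.8040.
y_gold = 4.8040^0.3 ≈ 1.6013; c_gold = y_gold − 0.1·k_gold ≈ 1.1209.

(a) k_gold ≈ 4.8040; (b) c_gold ≈ 1.1209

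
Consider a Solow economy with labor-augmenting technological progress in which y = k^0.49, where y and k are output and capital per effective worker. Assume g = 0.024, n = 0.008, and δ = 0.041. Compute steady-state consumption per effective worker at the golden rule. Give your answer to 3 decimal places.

c_gold ≈ 3.177

Capital per effective worker breaks even when investment replaces (n + g + δ)·k; here n + g + δ = 0.073.
Setting f'(k) = n+g+δ gives 0.49·k^(0.49−1) = 0.073, hence k_gold = (0.49/0.073)^(1/0.51) ≈ 41.8138.
y_gold = 41.8138^0.49 ≈ 6.2294.
c_gold = y_gold − (n+g+δ)·k_gold = 6.2294 − 0.073·41.8138 ≈ 3.1770.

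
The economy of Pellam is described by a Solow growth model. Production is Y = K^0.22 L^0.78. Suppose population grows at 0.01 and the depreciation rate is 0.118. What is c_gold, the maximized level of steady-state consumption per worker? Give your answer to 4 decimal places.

Capital per worker breaks even when investment replaces (n + δ)·k; here n + δ = 0.128.
Setting f'(k) = n+δ gives 0.22·k^(0.22−1) = 0.128, hence k_gold = (0.22/0.128)^(1/0.78) ≈ 2.0024.
y_gold = 2.0024^0.22 ≈ 1.1650.
c_gold = y_gold − (n+δ)·k_gold = 1.1650 − 0.128·2.0024 ≈ 0.9087.

c_gold ≈ 0.9087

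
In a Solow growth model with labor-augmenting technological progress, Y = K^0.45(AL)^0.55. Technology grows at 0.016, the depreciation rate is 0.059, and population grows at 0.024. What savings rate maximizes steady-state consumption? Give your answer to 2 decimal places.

s_gold = 0.45

n + g + δ = 0.024 + 0.016 + 0.059 = 0.099.
At the golden rule MPK = n+g+δ, and in any Cobb-Douglas steady state s = (n+g+δ)·k/y = MPK·k/y = capital's share 0.45.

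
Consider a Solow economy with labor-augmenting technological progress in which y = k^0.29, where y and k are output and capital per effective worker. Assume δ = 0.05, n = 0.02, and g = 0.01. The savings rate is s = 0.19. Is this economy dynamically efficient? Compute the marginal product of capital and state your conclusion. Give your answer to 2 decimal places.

dynamically efficient; MPK ≈ 0.12

n + g + δ = 0.02 + 0.01 + 0.05 = 0.08.
Steady-state k*: s·k^0.29 = 0.08·k gives k* = (0.19/0.08)^(1/0.71) ≈ 3.3815.
MPK = 0.29·3.3815^(-0.71) ≈ 0.1221.
MPK > n+g+δ = 0.08, so the economy is dynamically efficient (under-saving).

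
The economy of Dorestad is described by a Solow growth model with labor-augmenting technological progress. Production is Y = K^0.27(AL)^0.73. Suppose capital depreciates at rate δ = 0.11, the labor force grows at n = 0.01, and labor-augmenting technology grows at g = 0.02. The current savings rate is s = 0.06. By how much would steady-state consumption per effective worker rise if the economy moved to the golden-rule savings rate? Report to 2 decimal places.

Δc ≈ 0.24

Capital per effective worker breaks even when investment replaces (n + g + δ)·k; here n + g + δ = 0.14.
Current steady state (s = 0.06): k* = (0.06/0.14)^(1/0.73) ≈ 0.3133, y* = 0.3133^0.27 ≈ 0.7310, c* = (1−0.06)·0.7310 ≈ 0.6871.
Maximizing c = f(k) − (n+g+δ)·k gives f'(k) = n+g+δ, i.e. 0.27·k^(0.27−1) = 0.14, so k_gold = (0.27/0.14)^(1/0.73) ≈ 2.4589.
y_gold = 2.4589^0.27 ≈ 1.2750, c_gold = y_gold − 0.14·k_gold ≈ 0.9307.
Gain: Δc = 0.9307 − 0.6871 ≈ 0.2436.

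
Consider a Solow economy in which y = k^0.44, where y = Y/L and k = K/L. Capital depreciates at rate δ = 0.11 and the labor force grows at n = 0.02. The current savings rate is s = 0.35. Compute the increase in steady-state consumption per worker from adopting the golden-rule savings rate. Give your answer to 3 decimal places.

Break-even investment rate: n + δ = 0.02 + 0.11 = 0.13.
Current steady state (s = 0.35): k* = (0.35/0.13)^(1/0.56) ≈ 5.8625, y* = 5.8625^0.44 ≈ 2.1775, c* = (1−0.35)·2.1775 ≈ 1.4154.
Setting f'(k) = n+δ gives 0.44·k^(0.44−1) = 0.13, hence k_gold = (0.44/0.13)^(1/0.56) ≈ 8.8217.
y_gold = 8.8217^0.44 ≈ 2.6064, c_gold = y_gold − 0.13·k_gold ≈ 1.4596.
Gain: Δc = 1.4596 − 1.4154 ≈ 0.0442.

Δc ≈ 0.044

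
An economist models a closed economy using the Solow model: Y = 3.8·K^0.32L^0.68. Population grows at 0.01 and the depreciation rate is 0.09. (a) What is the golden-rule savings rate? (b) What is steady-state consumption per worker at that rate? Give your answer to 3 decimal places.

Capital per worker breaks even when investment replaces (n + δ)·k; here n + δ = 0.1.
For Cobb-Douglas, s_gold equals capital's share: s_gold = 0.32.
At the golden rule the marginal product of capital equals n+δ: 0.32·3.8·k^(0.32−1) = 0.1. Solving, k_gold = (0.32·3.8/0.1)^(1/0.68) ≈ 39.3995.
y_gold = 3.8·39.3995^0.32 ≈ 12.3123; c_gold = (1−0.32)·y_gold ≈ 8.3724.

(a) s_gold = 0.320; (b) c_gold ≈ 8.372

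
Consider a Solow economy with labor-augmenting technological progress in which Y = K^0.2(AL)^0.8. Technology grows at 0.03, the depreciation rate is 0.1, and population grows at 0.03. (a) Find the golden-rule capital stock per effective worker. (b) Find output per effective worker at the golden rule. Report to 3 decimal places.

The effective depreciation rate is n + g + δ = 0.03 + 0.03 + 0.1 = 0.16.
Maximizing c = f(k) − (n+g+δ)·k gives f'(k) = n+g+δ, i.e. 0.2·k^(0.2−1) = 0.16, so k_gold = (0.2/0.16)^(1/0.8) ≈ 1.3217.
y_gold = 1.3217^0.2 ≈ 1.0574.

(a) k_gold ≈ 1.322; (b) y_gold ≈ 1.057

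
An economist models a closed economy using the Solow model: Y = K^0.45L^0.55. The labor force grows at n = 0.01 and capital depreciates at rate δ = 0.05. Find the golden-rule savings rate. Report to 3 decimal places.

s_gold = 0.450

Capital per worker breaks even when investment replaces (n + δ)·k; here n + δ = 0.06.
At the golden rule MPK = n+δ, and in any Cobb-Douglas steady state s = (n+δ)·k/y = MPK·k/y = capital's share 0.45.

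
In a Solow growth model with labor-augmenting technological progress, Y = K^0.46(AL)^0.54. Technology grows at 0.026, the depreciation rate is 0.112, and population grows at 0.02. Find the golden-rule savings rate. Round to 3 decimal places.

s_gold = 0.460

n + g + δ = 0.02 + 0.026 + 0.112 = 0.158.
At the golden rule MPK = n+g+δ, and in any Cobb-Douglas steady state s = (n+g+δ)·k/y = MPK·k/y = capital's share 0.46.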